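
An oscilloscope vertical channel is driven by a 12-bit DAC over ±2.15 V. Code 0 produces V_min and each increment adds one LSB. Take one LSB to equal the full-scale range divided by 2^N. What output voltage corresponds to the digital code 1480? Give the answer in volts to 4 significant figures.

-0.5963 V

Full-scale range = 2.15 V − (-2.15 V) = 4.3 V. LSB = 4.3 V / 2^12.
Output = V_min + (1480/4096) × range = -2.15 + 0.361328 × 4.3 V
      = -2.15 V + 1.55371 V = -0.596289 V.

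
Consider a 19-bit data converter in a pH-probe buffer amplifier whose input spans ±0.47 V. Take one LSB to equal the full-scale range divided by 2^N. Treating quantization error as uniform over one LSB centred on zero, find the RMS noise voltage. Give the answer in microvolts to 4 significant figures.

0.5176 µV

Span: 0.47 V − (-0.47 V) = 0.94 V.
LSB = 0.94 V / 2^19 = 1.79291 µV.
σ_q = LSB/√12 = 1.79291 µV/3.4641 = 0.5176 µV.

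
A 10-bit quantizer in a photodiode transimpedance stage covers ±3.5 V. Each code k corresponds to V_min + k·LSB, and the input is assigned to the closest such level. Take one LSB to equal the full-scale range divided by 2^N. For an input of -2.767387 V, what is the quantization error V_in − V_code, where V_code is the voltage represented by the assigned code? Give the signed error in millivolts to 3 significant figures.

+1.17 mV

Range = 3.5 − (-3.5) = 7 V. LSB = 7 V / 2^10 ≈ 6.836 mV.
(V_in − V_min)/LSB = (-2.767387 − (-3.5)) × 1024/7 = 107.1708 → nearest code k = 107.
Reconstructed level: -3.5 + 107 × 7/1024 V = -2.768554688 V.
e = -2.767387 − (-2.768554688) = +1.17 mV.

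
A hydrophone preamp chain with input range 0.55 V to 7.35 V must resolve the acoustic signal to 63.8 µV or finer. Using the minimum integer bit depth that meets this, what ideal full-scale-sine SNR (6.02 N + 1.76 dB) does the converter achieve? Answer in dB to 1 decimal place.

Full-scale range = 7.35 V − (0.55 V) = 6.8 V.
Need 2^N ≥ 6.8 V / 63.8 µV = 106600 → N_min = 17.
SNR = 6.02 × 17 + 1.76 = 104.10 dB.

104.1 dB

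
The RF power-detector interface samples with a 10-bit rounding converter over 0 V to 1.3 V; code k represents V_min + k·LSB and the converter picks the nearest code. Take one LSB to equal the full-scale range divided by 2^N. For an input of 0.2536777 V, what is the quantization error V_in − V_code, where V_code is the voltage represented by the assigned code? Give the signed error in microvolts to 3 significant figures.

Full-scale range = 1.3 V. LSB = 1.3 V / 2^10 ≈ 1.270 mV.
(0.2536777 − (0)) / LSB = 0.2536777 × 1024/1.3 = 199.8200. Nearest integer: k = 200.
V_code = 0 + (200/1024) × 1.3 = 0.2539062500 V.
V_in − V_code = 0.2536777 − (0.2539062500) = −229 µV.

−229 µV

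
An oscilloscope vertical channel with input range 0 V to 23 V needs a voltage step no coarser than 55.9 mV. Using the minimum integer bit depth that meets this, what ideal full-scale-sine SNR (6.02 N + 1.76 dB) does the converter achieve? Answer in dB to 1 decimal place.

55.9 dB

V_FS = 23 V.
Levels needed ≥ 23/55.9 mV = 411.4. 2^9 = 512 suffices, so N_min = 9.
SNR = 6.02 × 9 + 1.76 = 55.94 dB.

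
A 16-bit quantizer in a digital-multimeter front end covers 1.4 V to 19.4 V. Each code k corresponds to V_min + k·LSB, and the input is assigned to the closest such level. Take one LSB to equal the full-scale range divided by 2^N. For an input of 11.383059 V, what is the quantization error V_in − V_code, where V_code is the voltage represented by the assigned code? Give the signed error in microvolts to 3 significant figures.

Range = 19.4 − (1.4) = 18 V. LSB = 18 V / 2^16 ≈ 274.7 µV.
(11.383059 − (1.4)) / LSB = 9.983059 × 65536/18 = 36347.2086. Nearest integer: k = 36347.
Reconstructed level: 1.4 + 36347 × 18/65536 V = 11.383001709 V.
e = 11.383059 − (11.383001709) = +57.3 µV.

+57.3 µV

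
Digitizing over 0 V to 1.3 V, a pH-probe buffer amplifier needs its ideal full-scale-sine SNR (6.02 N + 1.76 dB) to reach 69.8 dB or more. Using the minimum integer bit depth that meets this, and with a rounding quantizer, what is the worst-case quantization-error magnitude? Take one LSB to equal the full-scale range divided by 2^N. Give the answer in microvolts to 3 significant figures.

159 µV

Full-scale range = 1.3 V.
6.02 N + 1.76 ≥ 69.8 gives N ≥ 11.302, so the minimum integer is 12.
Step size = 1.3/4096 V = 317.38 µV.
|e|_max = LSB/2 = 159 µV.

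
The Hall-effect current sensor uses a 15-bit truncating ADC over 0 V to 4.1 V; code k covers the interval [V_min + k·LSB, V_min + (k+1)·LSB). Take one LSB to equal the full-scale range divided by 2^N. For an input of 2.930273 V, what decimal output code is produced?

V_FS = 4.1 V. LSB = 4.1 V / 2^15 ≈ 125.1 µV.
(V_in − V_min) × 2^15/range = (2.930273 − (0)) × 32768/4.1 = 23419.314.
Floor → code = 23419.

23419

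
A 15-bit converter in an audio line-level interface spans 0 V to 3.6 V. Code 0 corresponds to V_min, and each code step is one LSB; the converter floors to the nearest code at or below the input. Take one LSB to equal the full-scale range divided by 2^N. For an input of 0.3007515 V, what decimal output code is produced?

V_FS = 3.6 V. LSB = 3.6 V / 2^15 ≈ 109.9 µV.
code = ⌊(V_in − V_min)/LSB⌋ = ⌊(V_in − V_min) × 2^15 / range⌋
     = ⌊(0.3007515 − (0)) × 32768 / 3.6⌋ = ⌊0.3007515 × 32768/3.6⌋
     = ⌊2737.507⌋ = 2737.

2737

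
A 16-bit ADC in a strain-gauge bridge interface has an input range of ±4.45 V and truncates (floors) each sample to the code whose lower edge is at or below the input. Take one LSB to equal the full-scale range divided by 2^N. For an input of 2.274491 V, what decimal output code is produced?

49516

Range = 4.45 − (-4.45) = 8.9 V. LSB = 8.9 V / 2^16 ≈ 135.8 µV.
code = ⌊(V_in − V_min)/LSB⌋ = ⌊(V_in − V_min) × 2^16 / range⌋
     = ⌊(2.274491 − (-4.45)) × 65536 / 8.9⌋ = ⌊6.724491 × 65536/8.9⌋
     = ⌊49516.432⌋ = 49516.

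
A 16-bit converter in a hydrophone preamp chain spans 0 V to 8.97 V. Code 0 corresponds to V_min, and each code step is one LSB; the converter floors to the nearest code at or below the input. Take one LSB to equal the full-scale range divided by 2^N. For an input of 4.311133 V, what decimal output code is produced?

31497

Range is 8.97 V. LSB = 8.97 V / 2^16 ≈ 136.9 µV.
V_in − V_min = 4.311133 − (0) = 4.311133 V.
Divide by LSB: 4.311133 × 65536/8.97 = 31497.7048.
Truncating gives code 31497.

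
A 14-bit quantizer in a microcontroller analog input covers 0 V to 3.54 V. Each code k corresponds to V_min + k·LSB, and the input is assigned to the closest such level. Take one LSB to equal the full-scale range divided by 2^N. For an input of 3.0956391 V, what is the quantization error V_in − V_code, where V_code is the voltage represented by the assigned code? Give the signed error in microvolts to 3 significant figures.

Range is 3.54 V. LSB = 3.54 V / 2^14 ≈ 216.1 µV.
(3.0956391 − (0)) / LSB = 3.0956391 × 16384/3.54 = 14327.3873. Nearest integer: k = 14327.
Reconstructed level: 0 + 14327 × 3.54/16384 V = 3.0955554199 V.
V_in − V_code = 3.0956391 − (3.0955554199) = +83.7 µV.

+83.7 µV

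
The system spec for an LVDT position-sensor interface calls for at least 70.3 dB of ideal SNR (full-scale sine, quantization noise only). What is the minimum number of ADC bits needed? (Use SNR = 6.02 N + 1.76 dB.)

12 bits

Required N = ⌈(70.3 − 1.76)/6.02⌉ = ⌈11.385⌉ = 12.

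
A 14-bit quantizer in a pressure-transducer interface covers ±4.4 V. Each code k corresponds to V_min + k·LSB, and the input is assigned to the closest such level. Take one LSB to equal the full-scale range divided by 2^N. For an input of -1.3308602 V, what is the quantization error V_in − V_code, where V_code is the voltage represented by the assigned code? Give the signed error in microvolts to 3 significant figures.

+96.8 µV

Range = 4.4 − (-4.4) = 8.8 V. LSB = 8.8 V / 2^14 ≈ 0.5371 mV.
(V_in − V_min)/LSB = (-1.3308602 − (-4.4)) × 16384/8.8 = 5714.1803 → nearest code k = 5714.
Reconstructed level: -4.4 + 5714 × 8.8/16384 V = -1.3309570313 V.
Error = V_in − V_code = -1.3308602 − (-1.3309570313) = +96.8 µV.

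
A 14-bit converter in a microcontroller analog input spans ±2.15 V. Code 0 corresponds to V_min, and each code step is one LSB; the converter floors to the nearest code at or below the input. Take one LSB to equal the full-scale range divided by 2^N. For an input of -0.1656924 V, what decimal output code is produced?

Full-scale range = 2.15 V − (-2.15 V) = 4.3 V. LSB = 4.3 V / 2^14 ≈ 262.5 µV.
code = ⌊(V_in − V_min)/LSB⌋ = ⌊(V_in − V_min) × 2^14 / range⌋
     = ⌊(-0.1656924 − (-2.15)) × 16384 / 4.3⌋ = ⌊1.9843076 × 16384/4.3⌋
     = ⌊7560.673⌋ = 7560.

7560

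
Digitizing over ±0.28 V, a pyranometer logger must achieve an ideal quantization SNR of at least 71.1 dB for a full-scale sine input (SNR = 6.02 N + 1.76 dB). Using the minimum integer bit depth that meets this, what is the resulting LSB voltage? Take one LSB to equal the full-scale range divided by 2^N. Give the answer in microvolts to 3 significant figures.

Full-scale range = 0.28 V − (-0.28 V) = 0.56 V.
N ≥ (71.1 − 1.76)/6.02 = 11.518 → N_min = 12.
LSB = 0.56 V / 2^12 = 137 µV.

137 µV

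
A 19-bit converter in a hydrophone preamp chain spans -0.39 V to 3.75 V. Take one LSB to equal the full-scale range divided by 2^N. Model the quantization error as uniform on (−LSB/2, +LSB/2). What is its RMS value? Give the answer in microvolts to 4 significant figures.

2.280 µV

The full-scale span is 3.75 − (-0.39) = 4.14 V.
One LSB is 4.14 V / 524288 = 7.89642 µV.
V_rms = LSB/√12 = 7.89642 µV / √12 = 2.280 µV.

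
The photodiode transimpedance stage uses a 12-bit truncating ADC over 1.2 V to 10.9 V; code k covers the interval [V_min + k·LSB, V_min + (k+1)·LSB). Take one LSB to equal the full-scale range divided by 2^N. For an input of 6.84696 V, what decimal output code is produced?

The full-scale span is 10.9 − (1.2) = 9.7 V. LSB = 9.7 V / 2^12 ≈ 2.368 mV.
(V_in − V_min) × 2^12/range = (6.84696 − (1.2)) × 4096/9.7 = 2384.531.
Floor → code = 2384.

2384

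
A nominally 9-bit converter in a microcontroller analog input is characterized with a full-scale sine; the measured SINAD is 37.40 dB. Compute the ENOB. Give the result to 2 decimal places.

ENOB = (SINAD − 1.76) / 6.02 = (37.40 − 1.76) / 6.02 = 35.64 / 6.02 = 5.9203.

5.92 bits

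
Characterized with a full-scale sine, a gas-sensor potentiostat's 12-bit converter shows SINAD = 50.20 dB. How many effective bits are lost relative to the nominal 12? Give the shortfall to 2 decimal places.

Effective bits = (50.20 − 1.76)/6.02 = 8.0465.
Shortfall = 12 − 8.0465 = 3.9535 bits.

3.95 bits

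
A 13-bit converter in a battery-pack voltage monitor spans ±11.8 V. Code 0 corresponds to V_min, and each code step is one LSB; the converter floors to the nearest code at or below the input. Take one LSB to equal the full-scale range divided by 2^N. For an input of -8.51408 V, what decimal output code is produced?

Span: 11.8 V − (-11.8 V) = 23.6 V. LSB = 23.6 V / 2^13 ≈ 2.881 mV.
(V_in − V_min) × 2^13/range = (-8.51408 − (-11.8)) × 8192/23.6 = 1140.604.
Floor → code = 1140.

1140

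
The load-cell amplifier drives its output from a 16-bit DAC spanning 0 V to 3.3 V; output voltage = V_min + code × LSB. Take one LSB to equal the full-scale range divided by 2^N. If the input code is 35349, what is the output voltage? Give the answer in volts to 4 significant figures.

1.780 V

Range is 3.3 V. LSB = 3.3 V / 2^16.
V_out = 0 + 35349 × (3.3/65536) V
      = 0 + 1.77996 = 1.77996 V.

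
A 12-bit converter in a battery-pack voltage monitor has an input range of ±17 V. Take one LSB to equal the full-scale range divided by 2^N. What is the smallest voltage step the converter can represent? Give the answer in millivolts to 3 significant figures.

Full-scale range = 17 V − (-17 V) = 34 V.
Number of codes = 2^12 = 4096.
LSB = 34 V / 2^12 = 8.30 mV.

8.30 mV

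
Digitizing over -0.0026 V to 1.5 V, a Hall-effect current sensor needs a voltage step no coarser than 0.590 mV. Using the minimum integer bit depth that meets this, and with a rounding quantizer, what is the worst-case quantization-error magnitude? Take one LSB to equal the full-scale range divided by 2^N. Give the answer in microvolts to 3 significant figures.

183 µV

Full-scale range = 1.5 V − (-0.0026 V) = 1.5026 V.
Required number of levels: 1.5026/0.590 mV = 2546.8; smallest N with 2^N ≥ that is 12.
LSB = 1.5026 V / 2^12 = 366.85 µV.
Max error for round-to-nearest is LSB/2 = 183 µV.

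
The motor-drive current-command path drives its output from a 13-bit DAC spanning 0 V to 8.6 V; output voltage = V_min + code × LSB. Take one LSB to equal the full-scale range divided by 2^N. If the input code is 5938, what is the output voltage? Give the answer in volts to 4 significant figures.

6.234 V

V_FS = 8.6 V. LSB = 8.6 V / 2^13.
V_out = V_min + code × LSB = 0 V + 5938 × 8.6 V / 8192
      = 0 + 6.23374 = 6.23374 V.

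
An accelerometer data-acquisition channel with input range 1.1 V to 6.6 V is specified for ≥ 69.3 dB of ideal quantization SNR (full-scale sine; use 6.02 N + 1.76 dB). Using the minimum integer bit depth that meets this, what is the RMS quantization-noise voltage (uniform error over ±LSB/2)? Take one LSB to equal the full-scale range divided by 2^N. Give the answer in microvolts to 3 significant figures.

388 µV

Range = 6.6 − (1.1) = 5.5 V.
6.02 N + 1.76 ≥ 69.3 gives N ≥ 11.219, so the minimum integer is 12.
LSB = 5.5 V / 2^12 = 1.3428 mV.
σ_q = LSB/√12 = 1.3428 mV/3.4641 = 388 µV.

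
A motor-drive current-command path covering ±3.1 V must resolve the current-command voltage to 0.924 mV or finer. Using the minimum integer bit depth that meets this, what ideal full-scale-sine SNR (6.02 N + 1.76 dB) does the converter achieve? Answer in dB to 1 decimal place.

80.0 dB

The full-scale span is 3.1 − (-3.1) = 6.2 V.
6.2 V / 0.924 mV = 6710. Since 2^12 = 4096 and 2^13 = 8192, N = 13.
SNR = 6.02 × 13 + 1.76 = 80.02 dB.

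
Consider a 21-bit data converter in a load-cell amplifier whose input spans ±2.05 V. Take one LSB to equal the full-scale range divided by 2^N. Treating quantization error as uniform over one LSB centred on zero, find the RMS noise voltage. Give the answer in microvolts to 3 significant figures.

Full-scale range = 2.05 V − (-2.05 V) = 4.1 V.
One LSB is 4.1 V / 2097152 = 1.9550 µV.
V_rms = LSB/√12 = 1.9550 µV / √12 = 0.564 µV.

0.564 µV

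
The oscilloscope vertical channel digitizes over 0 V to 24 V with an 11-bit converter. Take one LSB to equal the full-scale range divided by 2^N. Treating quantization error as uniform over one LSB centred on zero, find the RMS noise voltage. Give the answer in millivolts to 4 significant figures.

V_FS = 24 V.
LSB = 24 V ÷ 2^11 = 24/2048 V = 11.7188 mV.
For a uniform distribution on [−LSB/2, +LSB/2], V_rms = LSB/√12 = 11.7188 mV/3.4641 = 3.383 mV.

3.383 mV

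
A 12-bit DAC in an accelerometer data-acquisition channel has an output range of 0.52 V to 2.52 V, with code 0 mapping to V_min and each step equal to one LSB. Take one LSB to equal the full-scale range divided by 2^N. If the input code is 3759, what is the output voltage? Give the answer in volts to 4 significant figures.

2.355 V

The full-scale span is 2.52 − (0.52) = 2 V. LSB = 2 V / 2^12.
Output = V_min + (3759/4096) × range = 0.52 + 0.917725 × 2 V
      = 0.52 V + 1.83545 V = 2.35545 V.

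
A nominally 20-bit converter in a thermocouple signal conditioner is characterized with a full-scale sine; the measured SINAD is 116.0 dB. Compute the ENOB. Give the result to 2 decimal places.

ENOB = (116.0 − 1.76)/6.02 = 18.9767 bits.

18.98 bits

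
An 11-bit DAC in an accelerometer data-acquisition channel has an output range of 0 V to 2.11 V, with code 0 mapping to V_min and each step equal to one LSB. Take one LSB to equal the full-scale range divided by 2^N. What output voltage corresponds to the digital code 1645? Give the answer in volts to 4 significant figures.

Range is 2.11 V. LSB = 2.11 V / 2^11.
V_out = 0 + 1645 × (2.11/2048) V
      = 0 + 1.69480 = 1.69480 V.

1.695 V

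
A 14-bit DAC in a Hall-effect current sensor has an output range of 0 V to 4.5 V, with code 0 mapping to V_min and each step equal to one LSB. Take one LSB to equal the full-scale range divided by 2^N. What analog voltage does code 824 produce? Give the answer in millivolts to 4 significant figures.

226.3 mV

Full-scale range = 4.5 V. LSB = 4.5 V / 2^14.
V_out = 0 + 824 × (4.5/16384) V
      = 0 V + 0.226318 V = 0.226318 V.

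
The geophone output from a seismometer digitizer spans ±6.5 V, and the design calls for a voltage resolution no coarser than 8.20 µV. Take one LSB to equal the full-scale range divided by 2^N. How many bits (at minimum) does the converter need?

21 bits

Full-scale range = 6.5 V − (-6.5 V) = 13 V.
Need 2^N ≥ 13 V / 8.20 µV = 1.585e6 → N_min = 21.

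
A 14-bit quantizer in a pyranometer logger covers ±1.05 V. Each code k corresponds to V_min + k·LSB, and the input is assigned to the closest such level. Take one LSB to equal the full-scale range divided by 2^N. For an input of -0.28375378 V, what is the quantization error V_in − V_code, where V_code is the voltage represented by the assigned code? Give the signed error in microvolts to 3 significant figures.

+23.1 µV

Span: 1.05 V − (-1.05 V) = 2.1 V. LSB = 2.1 V / 2^14 ≈ 128.2 µV.
(V_in − V_min)/LSB = (-0.28375378 − (-1.05)) × 16384/2.1 = 5978.1800 → nearest code k = 5978.
V_code = -1.05 + (5978/16384) × 2.1 = -0.28377685547 V.
V_in − V_code = -0.28375378 − (-0.28377685547) = +23.1 µV.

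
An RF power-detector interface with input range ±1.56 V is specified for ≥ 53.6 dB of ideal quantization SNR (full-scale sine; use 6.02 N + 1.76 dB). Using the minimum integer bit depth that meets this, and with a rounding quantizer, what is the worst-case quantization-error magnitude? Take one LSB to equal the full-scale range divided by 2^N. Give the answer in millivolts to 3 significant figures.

Range = 1.56 − (-1.56) = 3.12 V.
N ≥ (53.6 − 1.76)/6.02 = 8.611 → N_min = 9.
Step size = 3.12/512 V = 6.0938 mV.
Half an LSB is 3.05 mV.

3.05 mV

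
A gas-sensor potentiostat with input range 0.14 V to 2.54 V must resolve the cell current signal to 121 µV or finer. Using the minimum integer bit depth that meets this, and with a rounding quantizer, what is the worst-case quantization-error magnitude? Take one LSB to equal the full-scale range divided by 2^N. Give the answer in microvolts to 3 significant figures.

The full-scale span is 2.54 − (0.14) = 2.4 V.
Required number of levels: 2.4/121 µV = 19835; smallest N with 2^N ≥ that is 15.
Step size = 2.4/32768 V = 73.242 µV.
|e|_max = LSB/2 = 36.6 µV.

36.6 µV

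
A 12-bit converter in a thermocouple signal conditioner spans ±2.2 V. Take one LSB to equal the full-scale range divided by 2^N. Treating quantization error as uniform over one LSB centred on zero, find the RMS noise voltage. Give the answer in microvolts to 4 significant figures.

Span: 2.2 V − (-2.2 V) = 4.4 V.
Step size = 4.4/4096 V = 1.07422 mV.
For a uniform distribution on [−LSB/2, +LSB/2], V_rms = LSB/√12 = 1.07422 mV/3.4641 = 310.1 µV.

310.1 µV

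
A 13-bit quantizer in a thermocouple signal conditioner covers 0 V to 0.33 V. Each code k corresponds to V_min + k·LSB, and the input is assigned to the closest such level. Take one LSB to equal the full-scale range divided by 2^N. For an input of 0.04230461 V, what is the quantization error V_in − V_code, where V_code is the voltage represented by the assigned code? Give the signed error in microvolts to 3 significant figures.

+7.25 µV

V_FS = 0.33 V. LSB = 0.33 V / 2^13 ≈ 40.28 µV.
(V_in − V_min)/LSB = (0.04230461 − (0)) × 8192/0.33 = 1050.1799 → nearest code k = 1050.
Reconstructed level: 0 + 1050 × 0.33/8192 V = 0.04229736328 V.
Error = V_in − V_code = 0.04230461 − (0.04229736328) = +7.25 µV.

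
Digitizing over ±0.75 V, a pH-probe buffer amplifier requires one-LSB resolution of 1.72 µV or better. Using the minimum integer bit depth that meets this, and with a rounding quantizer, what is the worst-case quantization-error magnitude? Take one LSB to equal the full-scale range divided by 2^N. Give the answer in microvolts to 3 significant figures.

0.715 µV

Range = 0.75 − (-0.75) = 1.5 V.
Required number of levels: 1.5/1.72 µV = 872090; smallest N with 2^N ≥ that is 20.
One LSB is 1.5 V / 1048576 = 1.4305 µV.
Half an LSB is 0.715 µV.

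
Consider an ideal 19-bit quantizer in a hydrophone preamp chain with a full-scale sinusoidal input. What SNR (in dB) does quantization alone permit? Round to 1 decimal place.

For an ideal N-bit converter with full-scale sine input, SNR = 6.02 N + 1.76 dB. SNR = 6.02 × 19 + 1.76 = 114.38 + 1.76 = 116.14 dB.

116.1 dB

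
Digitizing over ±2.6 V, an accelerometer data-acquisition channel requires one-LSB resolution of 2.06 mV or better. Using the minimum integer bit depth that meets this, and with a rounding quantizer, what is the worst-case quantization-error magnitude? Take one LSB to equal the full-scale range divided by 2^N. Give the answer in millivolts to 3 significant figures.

Range = 2.6 − (-2.6) = 5.2 V.
Required number of levels: 5.2/2.06 mV = 2524.3; smallest N with 2^N ≥ that is 12.
Step size = 5.2/4096 V = 1.2695 mV.
|e|_max = LSB/2 = 0.635 mV.

0.635 mV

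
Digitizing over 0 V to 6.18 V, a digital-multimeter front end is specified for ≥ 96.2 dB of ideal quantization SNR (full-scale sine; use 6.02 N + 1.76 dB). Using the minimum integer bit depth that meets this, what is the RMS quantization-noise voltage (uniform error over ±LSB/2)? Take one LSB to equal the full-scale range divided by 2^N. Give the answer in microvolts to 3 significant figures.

Full-scale range = 6.18 V.
6.02 N + 1.76 ≥ 96.2 gives N ≥ 15.688, so the minimum integer is 16.
LSB = 6.18 V ÷ 2^16 = 6.18/65536 V = 94.299 µV.
RMS noise = LSB/√12 = 27.2 µV.

27.2 µV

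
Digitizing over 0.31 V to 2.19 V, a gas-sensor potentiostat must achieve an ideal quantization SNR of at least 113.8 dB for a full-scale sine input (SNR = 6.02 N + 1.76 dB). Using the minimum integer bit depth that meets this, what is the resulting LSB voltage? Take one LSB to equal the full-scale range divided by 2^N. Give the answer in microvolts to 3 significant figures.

3.59 µV

Full-scale range = 2.19 V − (0.31 V) = 1.88 V.
Solving 6.02 N ≥ 113.8 − 1.76: N ≥ 18.611. Round up → N = 19.
One LSB is 1.88 V / 524288 = 3.59 µV.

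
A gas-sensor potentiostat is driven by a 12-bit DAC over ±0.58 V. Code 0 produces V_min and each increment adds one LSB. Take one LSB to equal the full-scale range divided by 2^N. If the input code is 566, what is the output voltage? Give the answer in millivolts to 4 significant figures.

Full-scale range = 0.58 V − (-0.58 V) = 1.16 V. LSB = 1.16 V / 2^12.
V_out = V_min + code × LSB = -0.58 V + 566 × 1.16 V / 4096
      = -0.58 V + 0.160293 V = -0.419707 V.

-419.7 mV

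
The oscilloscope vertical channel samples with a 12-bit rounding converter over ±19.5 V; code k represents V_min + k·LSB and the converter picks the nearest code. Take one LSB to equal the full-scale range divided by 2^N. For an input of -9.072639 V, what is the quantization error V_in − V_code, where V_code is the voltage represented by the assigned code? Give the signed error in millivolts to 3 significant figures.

Full-scale range = 19.5 V − (-19.5 V) = 39 V. LSB = 39 V / 2^12 ≈ 9.521 mV.
(V_in − V_min)/LSB = (-9.072639 − (-19.5)) × 4096/39 = 1095.1403 → nearest code k = 1095.
V_code = V_min + k × range/2^12 = -19.5 + 1095 × 39/4096 = -9.073974609 V.
V_in − V_code = -9.072639 − (-9.073974609) = +1.34 mV.

+1.34 mV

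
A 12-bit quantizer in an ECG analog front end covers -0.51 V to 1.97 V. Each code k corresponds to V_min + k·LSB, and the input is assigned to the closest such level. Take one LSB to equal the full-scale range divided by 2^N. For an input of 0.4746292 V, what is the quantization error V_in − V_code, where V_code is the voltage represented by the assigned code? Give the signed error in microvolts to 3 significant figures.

+137 µV

Span: 1.97 V − (-0.51 V) = 2.48 V. LSB = 2.48 V / 2^12 ≈ 0.6055 mV.
Position in LSBs: (0.4746292 − (-0.51)) × 4096/2.48 = 1626.2263; rounding gives k = 1626.
Reconstructed level: -0.51 + 1626 × 2.48/4096 V = 0.4744921875 V.
Error = V_in − V_code = 0.4746292 − (0.4744921875) = +137 µV.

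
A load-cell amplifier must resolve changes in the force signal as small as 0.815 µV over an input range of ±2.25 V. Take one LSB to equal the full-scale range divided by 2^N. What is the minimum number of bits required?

23 bits

Full-scale range = 2.25 V − (-2.25 V) = 4.5 V.
Need 2^N ≥ 4.5 V / 0.815 µV = 5.521e6 → N_min = 23.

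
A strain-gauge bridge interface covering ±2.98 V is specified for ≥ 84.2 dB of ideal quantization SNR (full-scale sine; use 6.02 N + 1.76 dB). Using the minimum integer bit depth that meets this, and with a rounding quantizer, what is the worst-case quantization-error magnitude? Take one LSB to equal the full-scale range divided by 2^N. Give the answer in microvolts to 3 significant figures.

182 µV

Span: 2.98 V − (-2.98 V) = 5.96 V.
Required N = ⌈(84.2 − 1.76)/6.02⌉ = ⌈13.694⌉ = 14.
One LSB is 5.96 V / 16384 = 363.77 µV.
|e|_max = LSB/2 = 182 µV.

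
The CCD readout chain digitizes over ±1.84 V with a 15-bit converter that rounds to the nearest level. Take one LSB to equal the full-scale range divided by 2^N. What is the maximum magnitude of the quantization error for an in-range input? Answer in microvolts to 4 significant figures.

56.15 µV

Full-scale range = 1.84 V − (-1.84 V) = 3.68 V.
One LSB is 3.68 V / 32768 = 112.305 µV.
A rounding quantizer has |error| ≤ LSB/2 = 56.15 µV.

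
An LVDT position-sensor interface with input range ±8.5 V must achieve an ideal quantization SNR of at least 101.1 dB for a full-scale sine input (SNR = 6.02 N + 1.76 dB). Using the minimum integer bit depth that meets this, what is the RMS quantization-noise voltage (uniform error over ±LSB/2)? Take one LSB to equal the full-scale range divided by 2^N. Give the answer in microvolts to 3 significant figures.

37.4 µV

Full-scale range = 8.5 V − (-8.5 V) = 17 V.
6.02 N + 1.76 ≥ 101.1 gives N ≥ 16.502, so the minimum integer is 17.
One LSB is 17 V / 131072 = 129.70 µV.
σ_q = LSB/√12 = 129.70 µV/3.4641 = 37.4 µV.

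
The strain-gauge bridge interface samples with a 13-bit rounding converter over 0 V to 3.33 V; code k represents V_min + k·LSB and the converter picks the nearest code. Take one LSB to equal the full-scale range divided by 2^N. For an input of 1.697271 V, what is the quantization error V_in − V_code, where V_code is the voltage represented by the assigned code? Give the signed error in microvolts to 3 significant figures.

+158 µV

Span = 3.33 V. LSB = 3.33 V / 2^13 ≈ 406.5 µV.
(V_in − V_min)/LSB = (1.697271 − (0)) × 8192/3.33 = 4175.3886 → nearest code k = 4175.
V_code = V_min + k × range/2^13 = 0 + 4175 × 3.33/8192 = 1.697113037 V.
e = 1.697271 − (1.697113037) = +158 µV.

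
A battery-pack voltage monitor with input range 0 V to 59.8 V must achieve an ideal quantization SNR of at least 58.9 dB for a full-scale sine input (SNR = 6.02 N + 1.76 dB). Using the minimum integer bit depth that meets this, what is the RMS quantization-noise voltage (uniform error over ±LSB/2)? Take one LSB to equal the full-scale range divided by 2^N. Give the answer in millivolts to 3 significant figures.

16.9 mV

Range is 59.8 V.
N ≥ (58.9 − 1.76)/6.02 = 9.492 → N_min = 10.
Step size = 59.8/1024 V = 58.398 mV.
V_rms = LSB/√12 = 16.9 mV.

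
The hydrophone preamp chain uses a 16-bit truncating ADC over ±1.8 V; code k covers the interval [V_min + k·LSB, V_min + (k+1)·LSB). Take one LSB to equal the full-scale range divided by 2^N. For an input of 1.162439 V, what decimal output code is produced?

53929

Span: 1.8 V − (-1.8 V) = 3.6 V. LSB = 3.6 V / 2^16 ≈ 54.93 µV.
V_in − V_min = 1.162439 − (-1.8) = 2.962439 V.
Divide by LSB: 2.962439 × 65536/3.6 = 53929.5562.
Truncating gives code 53929.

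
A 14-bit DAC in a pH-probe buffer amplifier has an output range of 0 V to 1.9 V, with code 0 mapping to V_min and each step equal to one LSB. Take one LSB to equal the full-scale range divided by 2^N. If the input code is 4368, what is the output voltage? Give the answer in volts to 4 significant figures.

0.5065 V

Range is 1.9 V. LSB = 1.9 V / 2^14.
V_out = 0 + 4368 × (1.9/16384) V
      = 0 V + 0.506543 V = 0.506543 V.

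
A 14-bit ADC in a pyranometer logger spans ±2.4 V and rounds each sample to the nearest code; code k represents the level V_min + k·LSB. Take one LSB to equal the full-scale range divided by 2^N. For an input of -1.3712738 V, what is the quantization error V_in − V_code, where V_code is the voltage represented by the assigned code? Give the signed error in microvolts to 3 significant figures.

The full-scale span is 2.4 − (-2.4) = 4.8 V. LSB = 4.8 V / 2^14 ≈ 293.0 µV.
(-1.3712738 − (-2.4)) / LSB = 1.0287262 × 16384/4.8 = 3511.3854. Nearest integer: k = 3511.
V_code = -2.4 + (3511/16384) × 4.8 = -1.3713867188 V.
Error = V_in − V_code = -1.3712738 − (-1.3713867188) = +113 µV.

+113 µV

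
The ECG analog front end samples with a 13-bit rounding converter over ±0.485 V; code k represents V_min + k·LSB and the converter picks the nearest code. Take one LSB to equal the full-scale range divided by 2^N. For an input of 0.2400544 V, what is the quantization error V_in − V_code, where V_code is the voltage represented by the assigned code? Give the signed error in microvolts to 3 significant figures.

+41.0 µV

Span: 0.485 V − (-0.485 V) = 0.97 V. LSB = 0.97 V / 2^13 ≈ 118.4 µV.
(0.2400544 − (-0.485)) / LSB = 0.7250544 × 8192/0.97 = 6123.3460. Nearest integer: k = 6123.
V_code = V_min + k × range/2^13 = -0.485 + 6123 × 0.97/8192 = 0.2400134277 V.
e = 0.2400544 − (0.2400134277) = +41.0 µV.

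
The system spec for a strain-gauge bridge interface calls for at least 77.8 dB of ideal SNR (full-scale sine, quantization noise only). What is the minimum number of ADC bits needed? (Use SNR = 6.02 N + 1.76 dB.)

13 bits

Required N = ⌈(77.8 − 1.76)/6.02⌉ = ⌈12.631⌉ = 13.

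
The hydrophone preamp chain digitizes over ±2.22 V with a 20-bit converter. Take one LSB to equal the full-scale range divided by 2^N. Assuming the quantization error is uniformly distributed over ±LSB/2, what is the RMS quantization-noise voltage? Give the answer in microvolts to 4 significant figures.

Range = 2.22 − (-2.22) = 4.44 V.
LSB = 4.44 V ÷ 2^20 = 4.44/1048576 V = 4.23431 µV.
V_rms = LSB/√12 = 4.23431 µV / √12 = 1.222 µV.

1.222 µV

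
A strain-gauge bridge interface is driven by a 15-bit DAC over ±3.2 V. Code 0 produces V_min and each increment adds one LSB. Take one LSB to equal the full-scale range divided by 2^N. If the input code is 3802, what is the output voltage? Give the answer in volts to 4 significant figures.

The full-scale span is 3.2 − (-3.2) = 6.4 V. LSB = 6.4 V / 2^15.
V_out = V_min + code × LSB = -3.2 V + 3802 × 6.4 V / 32768
      = -3.2 V + 0.742578 V = -2.45742 V.

-2.457 V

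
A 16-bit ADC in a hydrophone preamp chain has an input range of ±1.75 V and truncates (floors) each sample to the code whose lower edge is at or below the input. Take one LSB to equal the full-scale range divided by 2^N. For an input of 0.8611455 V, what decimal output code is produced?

48892

Range = 1.75 − (-1.75) = 3.5 V. LSB = 3.5 V / 2^16 ≈ 53.41 µV.
(V_in − V_min) × 2^16/range = (0.8611455 − (-1.75)) × 65536/3.5 = 48892.580.
Floor → code = 48892.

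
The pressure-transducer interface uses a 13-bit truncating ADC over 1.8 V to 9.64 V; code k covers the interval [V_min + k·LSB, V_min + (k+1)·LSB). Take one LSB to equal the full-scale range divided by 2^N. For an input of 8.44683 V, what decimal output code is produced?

The full-scale span is 9.64 − (1.8) = 7.84 V. LSB = 7.84 V / 2^13 ≈ 0.9570 mV.
V_in − V_min = 8.44683 − (1.8) = 6.64683 V.
Divide by LSB: 6.64683 × 8192/7.84 = 6945.2591.
Truncating gives code 6945.

6945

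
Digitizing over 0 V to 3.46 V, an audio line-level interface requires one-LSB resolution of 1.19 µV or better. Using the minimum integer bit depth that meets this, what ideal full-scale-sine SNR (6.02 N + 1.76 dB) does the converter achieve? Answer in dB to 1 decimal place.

Span = 3.46 V.
3.46 V / 1.19 µV = 2.908e6. Since 2^21 = 2097152 and 2^22 = 4194304, N = 22.
Ideal SNR at N = 22: 6.02·22 + 1.76 = 134.2 dB.

134.2 dB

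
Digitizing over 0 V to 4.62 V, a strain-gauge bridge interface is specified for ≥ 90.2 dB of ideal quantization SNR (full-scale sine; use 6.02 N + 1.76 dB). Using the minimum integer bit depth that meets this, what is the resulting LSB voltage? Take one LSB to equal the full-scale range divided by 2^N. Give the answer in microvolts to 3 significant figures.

141 µV

Span = 4.62 V.
Required N = ⌈(90.2 − 1.76)/6.02⌉ = ⌈14.691⌉ = 15.
Step size = 4.62/32768 V = 141 µV.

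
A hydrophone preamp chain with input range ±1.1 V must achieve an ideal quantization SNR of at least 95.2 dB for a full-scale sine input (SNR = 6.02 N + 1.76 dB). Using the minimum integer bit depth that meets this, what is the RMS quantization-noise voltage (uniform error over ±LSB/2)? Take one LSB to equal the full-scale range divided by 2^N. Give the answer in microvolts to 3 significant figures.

9.69 µV

Range = 1.1 − (-1.1) = 2.2 V.
6.02 N + 1.76 ≥ 95.2 gives N ≥ 15.522, so the minimum integer is 16.
LSB = 2.2 V ÷ 2^16 = 2.2/65536 V = 33.569 µV.
V_rms = LSB/√12 = 9.69 µV.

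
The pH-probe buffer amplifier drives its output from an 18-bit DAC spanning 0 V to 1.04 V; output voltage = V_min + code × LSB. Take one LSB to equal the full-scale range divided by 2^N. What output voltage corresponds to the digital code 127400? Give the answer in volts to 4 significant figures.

V_FS = 1.04 V. LSB = 1.04 V / 2^18.
V_out = V_min + code × LSB = 0 V + 127400 × 1.04 V / 262144
      = 0 V + 0.505432 V = 0.505432 V.

0.5054 V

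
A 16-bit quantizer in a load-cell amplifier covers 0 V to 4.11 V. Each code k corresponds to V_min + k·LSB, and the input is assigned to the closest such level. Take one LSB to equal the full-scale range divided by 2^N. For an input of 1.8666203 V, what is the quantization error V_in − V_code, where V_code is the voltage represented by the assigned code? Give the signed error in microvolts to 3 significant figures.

Span = 4.11 V. LSB = 4.11 V / 2^16 ≈ 62.71 µV.
Position in LSBs: (1.8666203 − (0)) × 65536/4.11 = 29764.1917; rounding gives k = 29764.
V_code = 0 + (29764/65536) × 4.11 = 1.8666082764 V.
Error = V_in − V_code = 1.8666203 − (1.8666082764) = +12.0 µV.

+12.0 µV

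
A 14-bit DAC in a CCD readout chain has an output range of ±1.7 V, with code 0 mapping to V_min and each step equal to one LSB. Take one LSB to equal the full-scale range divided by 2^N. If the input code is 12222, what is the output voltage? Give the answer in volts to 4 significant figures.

Full-scale range = 1.7 V − (-1.7 V) = 3.4 V. LSB = 3.4 V / 2^14.
Output = V_min + (12222/16384) × range = -1.7 + 0.745972 × 3.4 V
      = -1.7 + 2.53630 = 0.836304 V.

0.8363 V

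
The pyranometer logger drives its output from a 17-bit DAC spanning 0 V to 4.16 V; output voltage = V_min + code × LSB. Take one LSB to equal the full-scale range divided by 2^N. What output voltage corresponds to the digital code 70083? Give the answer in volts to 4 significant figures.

Full-scale range = 4.16 V. LSB = 4.16 V / 2^17.
V_out = V_min + code × LSB = 0 V + 70083 × 4.16 V / 131072
      = 0 + 2.22431 = 2.22431 V.

2.224 V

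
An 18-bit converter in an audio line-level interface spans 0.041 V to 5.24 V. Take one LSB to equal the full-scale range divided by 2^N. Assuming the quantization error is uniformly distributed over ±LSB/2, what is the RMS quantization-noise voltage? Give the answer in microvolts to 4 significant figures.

5.725 µV

Span: 5.24 V − (0.041 V) = 5.199 V.
LSB = 5.199 V ÷ 2^18 = 5.199/262144 V = 19.8326 µV.
V_rms = LSB/√12 = 19.8326 µV / √12 = 5.725 µV.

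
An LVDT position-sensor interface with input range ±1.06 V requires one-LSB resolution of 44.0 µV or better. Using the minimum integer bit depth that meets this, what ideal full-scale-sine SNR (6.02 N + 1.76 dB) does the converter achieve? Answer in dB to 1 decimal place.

98.1 dB

Span: 1.06 V − (-1.06 V) = 2.12 V.
Required number of levels: 2.12/44.0 µV = 48182; smallest N with 2^N ≥ that is 16.
SNR = 6.02 × 16 + 1.76 = 98.08 dB.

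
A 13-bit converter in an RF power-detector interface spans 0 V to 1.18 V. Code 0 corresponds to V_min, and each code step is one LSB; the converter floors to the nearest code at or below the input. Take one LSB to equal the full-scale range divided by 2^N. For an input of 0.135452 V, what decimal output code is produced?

940

Full-scale range = 1.18 V. LSB = 1.18 V / 2^13 ≈ 144.0 µV.
(V_in − V_min) × 2^13/range = (0.135452 − (0)) × 8192/1.18 = 940.358.
Floor → code = 940.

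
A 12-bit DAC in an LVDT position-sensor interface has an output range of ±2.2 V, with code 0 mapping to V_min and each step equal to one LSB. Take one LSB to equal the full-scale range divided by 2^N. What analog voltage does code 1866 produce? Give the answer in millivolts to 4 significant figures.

-195.5 mV

Span: 2.2 V − (-2.2 V) = 4.4 V. LSB = 4.4 V / 2^12.
Output = V_min + (1866/4096) × range = -2.2 + 0.455566 × 4.4 V
      = -2.2 V + 2.00449 V = -0.195508 V.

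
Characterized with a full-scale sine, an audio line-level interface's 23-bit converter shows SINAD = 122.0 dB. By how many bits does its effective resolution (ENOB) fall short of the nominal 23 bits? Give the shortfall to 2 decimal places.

ENOB = (SINAD − 1.76)/6.02 = (122.0 − 1.76)/6.02 = 19.9734 bits.
Lost resolution: 23 − 19.9734 = 3.0266 bits.

3.03 bits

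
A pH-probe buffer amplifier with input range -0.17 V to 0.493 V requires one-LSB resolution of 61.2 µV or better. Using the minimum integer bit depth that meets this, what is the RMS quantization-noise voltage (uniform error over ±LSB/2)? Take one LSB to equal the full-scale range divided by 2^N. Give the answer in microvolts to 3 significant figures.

11.7 µV

Range = 0.493 − (-0.17) = 0.663 V.
Levels needed ≥ 0.663/61.2 µV = 10830. 2^14 = 16384 suffices, so N_min = 14.
Step size = 0.663/16384 V = 40.466 µV.
V_rms = LSB/√12 = 11.7 µV.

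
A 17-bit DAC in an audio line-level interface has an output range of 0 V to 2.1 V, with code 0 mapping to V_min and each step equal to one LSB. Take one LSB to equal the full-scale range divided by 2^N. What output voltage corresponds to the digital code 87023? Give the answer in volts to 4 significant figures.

Full-scale range = 2.1 V. LSB = 2.1 V / 2^17.
Output = V_min + (87023/131072) × range = 0 + 0.663933 × 2.1 V
      = 0 V + 1.39426 V = 1.39426 V.

1.394 V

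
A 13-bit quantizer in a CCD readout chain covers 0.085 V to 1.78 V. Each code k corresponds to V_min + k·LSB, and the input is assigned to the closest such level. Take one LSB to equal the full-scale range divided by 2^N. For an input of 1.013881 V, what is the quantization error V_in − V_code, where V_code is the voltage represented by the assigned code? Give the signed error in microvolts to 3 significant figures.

+65.7 µV

Range = 1.78 − (0.085) = 1.695 V. LSB = 1.695 V / 2^13 ≈ 206.9 µV.
Position in LSBs: (1.013881 − (0.085)) × 8192/1.695 = 4489.3175; rounding gives k = 4489.
Reconstructed level: 0.085 + 4489 × 1.695/8192 V = 1.013815308 V.
Error = V_in − V_code = 1.013881 − (1.013815308) = +65.7 µV.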